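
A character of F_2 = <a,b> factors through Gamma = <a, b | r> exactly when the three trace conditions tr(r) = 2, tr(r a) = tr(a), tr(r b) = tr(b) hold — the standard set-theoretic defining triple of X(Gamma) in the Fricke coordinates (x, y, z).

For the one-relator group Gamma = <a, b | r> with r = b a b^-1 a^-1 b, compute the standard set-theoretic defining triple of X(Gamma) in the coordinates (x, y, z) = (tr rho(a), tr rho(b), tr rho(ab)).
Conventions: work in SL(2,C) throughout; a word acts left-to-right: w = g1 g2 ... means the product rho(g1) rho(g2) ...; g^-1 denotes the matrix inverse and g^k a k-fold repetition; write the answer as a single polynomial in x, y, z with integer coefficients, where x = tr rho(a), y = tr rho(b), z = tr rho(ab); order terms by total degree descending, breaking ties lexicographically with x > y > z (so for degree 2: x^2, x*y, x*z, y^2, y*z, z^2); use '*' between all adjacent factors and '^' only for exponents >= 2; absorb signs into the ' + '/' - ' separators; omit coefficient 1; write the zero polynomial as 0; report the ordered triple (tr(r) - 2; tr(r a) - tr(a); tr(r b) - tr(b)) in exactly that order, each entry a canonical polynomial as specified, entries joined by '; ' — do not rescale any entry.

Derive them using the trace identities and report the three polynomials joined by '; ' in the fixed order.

trace(b^2 a) = trace(b) trace(a b) - trace(a)   [square of b] = y*z - x
trace(b^2) = trace(b) trace(b) - trace(1)   [square of b] = y^2 - 2
trace(a b^2 a) = trace(a) trace(b^2 a) - trace(b^2)   [square of a] = x*y*z - x^2 - y^2 + 2
trace(a b a b) = trace(a b) trace(a b) - trace(1)   [split at a repeated a] = z^2 - 2
trace(a b a) = trace(a) trace(b a) - trace(b)   [square of a] = x*z - y
trace(a b^2 a b) = trace(b) trace(a b a b) - trace(a b a)   [square of b] = y*z^2 - x*z - y
trace(b^2 a b^-1 a) = trace(a b^2 a) trace(b) - trace(a b^2 a b)   [inverse elimination on b] = x*y^2*z - x^2*y - y^3 - y*z^2 + x*z + 3*y
trace(b a b^-1 a^-1 b) = trace(b^2 a b^-1) trace(a) - trace(b^2 a b^-1 a)   [inverse elimination on a] = -x*y^2*z + x^2*y + y^3 + y*z^2 - 3*y
trace(b a b a b a) = trace(a b) trace(a b a b) - trace(a^-1 b^-1)  (split on a) = z^3 - 3*z
trace(a^-1 b a b a b) = trace(b a b a b) trace(a) - trace(b a b a b a)  (eliminate a^-1) = x*y*z^2 - x^2*z - z^3 - x*y + 3*z
trace(b a b^-1 a^-1 b a) = trace(a^-1 b a b a) trace(b) - trace(a^-1 b a b a b)  (eliminate b^-1) = -x*y*z^2 + x^2*z + y^2*z + z^3 - 3*z
trace(a b^3 a) = trace(b) trace(b a^2 b) - trace(b a^2) = x*y^2*z - x^2*y - y^3 - x*z + 3*y
trace(a b^3 a b) = trace(b) trace(a b a b^2) - trace(a b a b) = y^2*z^2 - x*y*z - y^2 - z^2 + 2
trace(b^3 a b^-1 a) = trace(a b^3 a) trace(b) - trace(a b^3 a b) = x*y^3*z - x^2*y^2 - y^4 - y^2*z^2 + 4*y^2 + z^2 - 2
trace(b a b^-1 a^-1 b^2) = trace(b^3 a b^-1) trace(a) - trace(b^3 a b^-1 a) = -x*y^3*z + x^2*y^2 + y^4 + y^2*z^2 + x*y*z - x^2 - 4*y^2 - z^2 + 2
assemble the triple (trace(r) - 2; trace(r a) - x; trace(r b) - y)

-x*y^2*z + x^2*y + y^3 + y*z^2 - 3*y - 2; -x*y*z^2 + x^2*z + y^2*z + z^3 - x - 3*z; -x*y^3*z + x^2*y^2 + y^4 + y^2*z^2 + x*y*z - x^2 - 4*y^2 - z^2 - y + 2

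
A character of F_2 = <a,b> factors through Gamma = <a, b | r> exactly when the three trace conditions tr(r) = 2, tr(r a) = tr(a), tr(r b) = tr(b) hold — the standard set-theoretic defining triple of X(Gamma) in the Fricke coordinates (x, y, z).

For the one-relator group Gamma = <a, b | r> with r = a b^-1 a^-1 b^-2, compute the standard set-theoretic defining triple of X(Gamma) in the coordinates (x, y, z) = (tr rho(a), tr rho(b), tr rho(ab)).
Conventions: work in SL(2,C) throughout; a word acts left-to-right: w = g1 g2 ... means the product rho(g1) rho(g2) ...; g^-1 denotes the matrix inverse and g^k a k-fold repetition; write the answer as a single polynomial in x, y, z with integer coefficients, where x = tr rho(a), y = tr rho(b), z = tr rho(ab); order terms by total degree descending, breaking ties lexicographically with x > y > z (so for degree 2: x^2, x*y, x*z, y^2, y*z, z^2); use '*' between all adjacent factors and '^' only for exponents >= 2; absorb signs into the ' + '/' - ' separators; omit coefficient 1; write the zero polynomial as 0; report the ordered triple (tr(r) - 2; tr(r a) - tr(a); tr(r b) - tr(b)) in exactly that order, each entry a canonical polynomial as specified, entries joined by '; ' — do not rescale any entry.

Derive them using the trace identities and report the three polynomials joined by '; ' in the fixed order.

and tr(a b^-1) = tr(a)*tr(b) - tr(a b) = x*y - z
next, tr(b^-1 a b^-1) = tr(a b^-1)*tr(b) - tr(a) = x*y^2 - y*z - x
next, tr(b^-2 a b^-1) = tr(b^-1 a b^-1)*tr(b) - tr(b^-1 a) = x*y^3 - y^2*z - 2*x*y + z
next, tr(a^2) = tr(a)*tr(a) - tr(1) = x^2 - 2
next, tr(a^2 b) = tr(a)*tr(b a) - tr(b) = x*z - y
tr(a b^-1 a) = tr(a^2)*tr(b) - tr(a^2 b) = x^2*y - x*z - y
tr(a b a b) = tr(b a)*tr(b a) - tr(1) = z^2 - 2
tr(a b^-1 a b) = tr(a b a)*tr(b) - tr(a b a b) = x*y*z - y^2 - z^2 + 2
and tr(a b^-1 a b^-1) = tr(a b^-1 a)*tr(b) - tr(a b^-1 a b) = x^2*y^2 - 2*x*y*z + z^2 - 2
tr(b^-2 a b^-1 a) = tr(a b^-1 a b^-1)*tr(b) - tr(a b^-1 a) = x^2*y^3 - 2*x*y^2*z - x^2*y + y*z^2 + x*z - y
tr(a b^-1 a^-1 b^-2) = tr(b^-2 a b^-1)*tr(a) - tr(b^-2 a b^-1 a) = x*y^2*z - x^2*y - y*z^2 + y
tr(b a^2 b) = tr(b)*tr(a^2 b) - tr(a^2)  (reduce the b square) = x*y*z - x^2 - y^2 + 2
tr(b a b) = tr(b)*tr(a b) - tr(a)  (reduce the b square) = y*z - x
tr(b a^2 b a) = tr(a)*tr(b a b a) - tr(b a b)  (reduce the a square) = x*z^2 - y*z - x
tr(a^2 b a^-1 b) = tr(b a^2 b)*tr(a) - tr(b a^2 b a)  (eliminate a^-1) = x^2*y*z - x^3 - x*y^2 - x*z^2 + y*z + 3*x
and tr(a^2 b a^-1 b^-1) = tr(a^2 b a^-1)*tr(b) - tr(a^2 b a^-1 b)  (eliminate b^-1) = -x^2*y*z + x^3 + x*y^2 + x*z^2 - 3*x
next, tr(a^-1 b^-2 a^2 b) = tr(a^2 b a^-1 b^-1)*tr(b) - tr(a^2 b a^-1)  (eliminate b^-1) = -x^2*y^2*z + x^3*y + x*y^3 + x*y*z^2 - 3*x*y - z
tr(a b^-1 a^-1 b^-2 a) = tr(a^-1 b^-2 a^2)*tr(b) - tr(a^-1 b^-2 a^2 b)  (eliminate b^-1) = x^2*y^2*z - x^3*y - x*y*z^2 - y^2*z + 2*x*y + z
tr(a b^-1 a^-1 b) = tr(b a b^-1)*tr(a) - tr(b a b^-1 a)   [inverse elimination on a] = -x*y*z + x^2 + y^2 + z^2 - 2
tr(a b^-1 a^-1 b^-1) = tr(a b^-1 a^-1)*tr(b) - tr(a b^-1 a^-1 b)   [inverse elimination on b] = x*y*z - x^2 - z^2 + 2
assemble the triple (tr(r) - 2; tr(r a) - x; tr(r b) - y)

x*y^2*z - x^2*y - y*z^2 + y - 2; x^2*y^2*z - x^3*y - x*y*z^2 - y^2*z + 2*x*y - x + z; x*y*z - x^2 - z^2 - y + 2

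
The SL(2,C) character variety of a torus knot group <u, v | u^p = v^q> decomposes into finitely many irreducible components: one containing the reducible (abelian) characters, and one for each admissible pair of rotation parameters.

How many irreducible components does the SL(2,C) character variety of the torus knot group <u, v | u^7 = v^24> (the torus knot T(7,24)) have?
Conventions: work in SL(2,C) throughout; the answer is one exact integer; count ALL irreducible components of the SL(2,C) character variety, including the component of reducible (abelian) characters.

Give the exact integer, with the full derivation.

For T(7,24): irreducibility forces the central element u^7 = v^24 to one of +I, -I.
This locks tr(u) to 2*cos(pi*alpha/7), alpha in 1..6, and tr(v) to 2*cos(pi*beta/24), beta in 1..23, on each component of irreducible characters.
u^7 = (-1)^alpha I and v^24 = (-1)^beta I must agree, so alpha and beta have equal parity.
Counting: 3 odd alphas x 12 odd betas + 3 even alphas x 11 even betas = 36 + 33 = 69.
Total: 69 irreducible-character components + 1 reducible (abelian) component = 70.

70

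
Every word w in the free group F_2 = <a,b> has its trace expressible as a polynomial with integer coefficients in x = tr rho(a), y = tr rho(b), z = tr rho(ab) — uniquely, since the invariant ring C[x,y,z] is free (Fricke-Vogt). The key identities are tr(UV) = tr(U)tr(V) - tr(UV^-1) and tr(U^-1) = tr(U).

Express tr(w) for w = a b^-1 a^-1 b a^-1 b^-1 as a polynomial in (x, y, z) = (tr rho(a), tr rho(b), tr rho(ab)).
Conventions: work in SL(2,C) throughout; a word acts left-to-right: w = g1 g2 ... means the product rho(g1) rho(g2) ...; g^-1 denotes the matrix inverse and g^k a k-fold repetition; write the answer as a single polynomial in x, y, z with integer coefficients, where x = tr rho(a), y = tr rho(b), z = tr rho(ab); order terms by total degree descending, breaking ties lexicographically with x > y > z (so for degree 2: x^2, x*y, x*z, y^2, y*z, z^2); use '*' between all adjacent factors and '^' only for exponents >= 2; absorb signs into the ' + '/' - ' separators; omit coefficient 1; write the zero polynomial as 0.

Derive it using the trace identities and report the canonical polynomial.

tr(b^-1) = tr(b) = y
next, tr(a^2) = tr(a) tr(a) - tr(1) = x^2 - 2
next, tr(a b a) = tr(a) tr(b a) - tr(b) = x*z - y
next, tr(a b a^2) = tr(a) tr(a b a) - tr(a b) = x^2*z - x*y - z
and tr(b a b a) = tr(a b) tr(a b) - tr(1)   [split at repeated a] = z^2 - 2
tr(b a b) = tr(b) tr(a b) - tr(a) = y*z - x
and tr(a b a^2 b) = tr(a) tr(b a b a) - tr(b a b) = x*z^2 - y*z - x
and tr(b a^2 b^-1 a) = tr(a b a^2) tr(b) - tr(a b a^2 b) = x^2*y*z - x*y^2 - x*z^2 + x
and tr(a b^-1 a^-1 b a) = tr(b a^2 b^-1) tr(a) - tr(b a^2 b^-1 a) = -x^2*y*z + x^3 + x*y^2 + x*z^2 - 3*x
tr(a b a b a b) = tr(b a b a) tr(b a) - tr(a b)   [split at repeated b] = z^3 - 3*z
next, tr(b a b a b^-1 a) = tr(a b a b a) tr(b) - tr(a b a b a b) = x*y*z^2 - y^2*z - z^3 - x*y + 3*z
tr(a b^-1 a^-1 b a b) = tr(b a b a b^-1) tr(a) - tr(b a b a b^-1 a) = -x*y*z^2 + x^2*z + y^2*z + z^3 - 3*z
tr(b^-1 a b^-1 a^-1 b a) = tr(a b^-1 a^-1 b a) tr(b) - tr(a b^-1 a^-1 b a b) = -x^2*y^2*z + x^3*y + x*y^3 + 2*x*y*z^2 - x^2*z - y^2*z - z^3 - 3*x*y + 3*z
next, tr(a b^-1 a^-1 b a^-1 b^-1) = tr(b^-1 a b^-1 a^-1 b) tr(a) - tr(b^-1 a b^-1 a^-1 b a) = x^2*y^2*z - x^3*y - x*y^3 - 2*x*y*z^2 + x^2*z + y^2*z + z^3 + 4*x*y - 3*z

x^2*y^2*z - x^3*y - x*y^3 - 2*x*y*z^2 + x^2*z + y^2*z + z^3 + 4*x*y - 3*z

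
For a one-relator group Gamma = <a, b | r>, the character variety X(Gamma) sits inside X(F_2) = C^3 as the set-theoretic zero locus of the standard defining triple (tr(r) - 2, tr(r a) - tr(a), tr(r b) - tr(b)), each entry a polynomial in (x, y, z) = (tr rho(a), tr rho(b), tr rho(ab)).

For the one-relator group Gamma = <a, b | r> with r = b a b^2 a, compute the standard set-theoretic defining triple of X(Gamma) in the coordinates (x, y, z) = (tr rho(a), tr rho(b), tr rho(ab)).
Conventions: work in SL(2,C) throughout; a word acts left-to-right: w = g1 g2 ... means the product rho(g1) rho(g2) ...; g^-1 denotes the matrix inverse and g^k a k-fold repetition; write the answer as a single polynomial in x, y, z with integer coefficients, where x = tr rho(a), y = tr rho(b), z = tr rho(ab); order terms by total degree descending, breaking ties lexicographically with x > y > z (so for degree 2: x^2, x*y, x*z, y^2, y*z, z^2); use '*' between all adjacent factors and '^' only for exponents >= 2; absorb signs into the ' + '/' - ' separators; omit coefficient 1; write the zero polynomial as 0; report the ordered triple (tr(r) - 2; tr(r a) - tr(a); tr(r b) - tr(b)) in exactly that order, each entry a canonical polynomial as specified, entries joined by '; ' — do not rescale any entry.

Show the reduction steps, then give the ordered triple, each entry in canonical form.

apply: tr(a b a b) = tr(b a)*tr(b a) - tr(1)   [split at repeated b] = z^2 - 2
tr(a b a) = tr(a)*tr(b a) - tr(b) = x*z - y
tr(b a b^2 a) = tr(b)*tr(a b a b) - tr(a b a) = y*z^2 - x*z - y
tr(a b^2) = tr(b)*tr(a b) - tr(a)  (reduce the b square) = y*z - x
tr(b a b^2) = tr(b)*tr(a b^2) - tr(a b)  (reduce the b square) = y^2*z - x*y - z
tr(b a b^2 a^2) = tr(a)*tr(b a b^2 a) - tr(b a b^2)  (reduce the a square) = x*y*z^2 - x^2*z - y^2*z + z
tr(a^2) = tr(a)*tr(a) - tr(1) = x^2 - 2
apply: tr(a b^2 a) = tr(b)*tr(a^2 b) - tr(a^2) = x*y*z - x^2 - y^2 + 2
tr(b a b^2 a b) = tr(b)*tr(a b^2 a b) - tr(a b^2 a) = y^2*z^2 - 2*x*y*z + x^2 - 2
assemble the triple (tr(r) - 2; tr(r a) - x; tr(r b) - y)

y*z^2 - x*z - y - 2; x*y*z^2 - x^2*z - y^2*z - x + z; y^2*z^2 - 2*x*y*z + x^2 - y - 2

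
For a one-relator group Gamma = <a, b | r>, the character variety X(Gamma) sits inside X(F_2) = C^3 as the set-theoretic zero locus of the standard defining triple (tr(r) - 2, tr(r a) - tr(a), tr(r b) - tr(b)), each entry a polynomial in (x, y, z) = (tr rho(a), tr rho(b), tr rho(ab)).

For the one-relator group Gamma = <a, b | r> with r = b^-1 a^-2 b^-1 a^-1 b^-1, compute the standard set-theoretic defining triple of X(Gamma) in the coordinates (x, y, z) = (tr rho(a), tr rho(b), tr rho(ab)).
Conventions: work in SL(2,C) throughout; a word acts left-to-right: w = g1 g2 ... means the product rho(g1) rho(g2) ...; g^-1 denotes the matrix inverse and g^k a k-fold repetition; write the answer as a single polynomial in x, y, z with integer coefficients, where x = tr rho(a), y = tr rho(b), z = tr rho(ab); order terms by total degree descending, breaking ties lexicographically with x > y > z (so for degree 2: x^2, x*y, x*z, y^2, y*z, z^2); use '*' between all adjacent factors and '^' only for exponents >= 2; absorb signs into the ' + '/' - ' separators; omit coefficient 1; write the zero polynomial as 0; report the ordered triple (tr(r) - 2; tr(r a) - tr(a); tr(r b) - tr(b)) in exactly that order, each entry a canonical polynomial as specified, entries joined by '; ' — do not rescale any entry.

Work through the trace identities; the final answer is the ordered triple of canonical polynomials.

x*y*z^2 - x^2*z - y^2*z + z - 2; x^2*y*z^2 - x^3*z - x*y^2*z - x*z^3 + y*z^2 + 3*x*z - x - y; x*z^2 - y*z - x - y

trace(b^-1) = trace(b) = y
trace(b^-2) = trace(b^-1) trace(b) - trace(1)  (eliminate b^-1) = y^2 - 2
apply: trace(a b^-1) = trace(a) trace(b) - trace(a b)  (eliminate b^-1) = x*y - z
trace(b^-2 a) = trace(a b^-1) trace(b) - trace(a)  (eliminate b^-1) = x*y^2 - y*z - x
trace(a^-1 b^-2) = trace(b^-2) trace(a) - trace(b^-2 a)  (eliminate a^-1) = y*z - x
use: trace(b^-2 a^-2) = trace(a^-1 b^-2) trace(a) - trace(a^-1 b^-2 a)  (eliminate a^-1) = x*y*z - x^2 - y^2 + 2
trace(a^-1 b^-2 a^-2) = trace(b^-2 a^-2) trace(a) - trace(b^-2 a^-1)  (eliminate a^-1) = x^2*y*z - x^3 - x*y^2 - y*z + 3*x
trace(a b a) = trace(a) trace(b a) - trace(b)  (reduce the a square) = x*z - y
apply: trace(a b a b) = trace(a b) trace(a b) - trace(1)  (split on a) = z^2 - 2
use: trace(b^-1 a b a) = trace(a b a) trace(b) - trace(a b a b)  (eliminate b^-1) = x*y*z - y^2 - z^2 + 2
trace(b a^-1 b^-1 a) = trace(b^-1 a b) trace(a) - trace(b^-1 a b a)  (eliminate a^-1) = -x*y*z + x^2 + y^2 + z^2 - 2
trace(b^-1 a^-1 b a^-1) = trace(b a^-1 b^-1) trace(a) - trace(b a^-1 b^-1 a)  (eliminate a^-1) = x*y*z - y^2 - z^2 + 2
trace(a^-1 b a^-1) = trace(a^-1 b) trace(a) - trace(a^-1 b a)  (eliminate a^-1) = x^2*y - x*z - y
trace(a^-1 b a^-1 b^-2) = trace(b^-1 a^-1 b a^-1) trace(b) - trace(b^-1 a^-1 b a^-1 b)  (eliminate b^-1) = x*y^2*z - x^2*y - y^3 - y*z^2 + x*z + 3*y
apply: trace(a^-1 b^-2 a^-2 b) = trace(a^-1 b a^-1 b^-2) trace(a) - trace(a^-1 b a^-1 b^-2 a)  (eliminate a^-1) = x^2*y^2*z - x^3*y - x*y^3 - x*y*z^2 + x^2*z + 3*x*y - z
use: trace(b^-1 a^-2 b^-1 a^-1 b^-1) = trace(a^-1 b^-2 a^-2) trace(b) - trace(a^-1 b^-2 a^-2 b)  (eliminate b^-1) = x*y*z^2 - x^2*z - y^2*z + z
apply: trace(a^-1 b^-1 a b^-1) = trace(a^-1 b^-1 a) trace(b) - trace(a^-1 b^-1 a b)   [inverse elimination on b] = x*y*z - x^2 - z^2 + 2
trace(b^-1 a b^-1 a^-2) = trace(a^-1 b^-1 a b^-1) trace(a) - trace(a^-1 b^-1 a b^-1 a)   [inverse elimination on a] = x^2*y*z - x^3 - x*y^2 - x*z^2 + y*z + 3*x
trace(a^-1 b^-1 a b^-1 a^-2) = trace(b^-1 a b^-1 a^-2) trace(a) - trace(b^-1 a b^-1 a^-1)   [inverse elimination on a] = x^3*y*z - x^4 - x^2*y^2 - x^2*z^2 + 4*x^2 + z^2 - 2
trace(a^2 b a) = trace(a) trace(b a^2) - trace(b a)   [square of a] = x^2*z - x*y - z
use: trace(a^2 b a b) = trace(a) trace(b a b a) - trace(b a b)   [square of a] = x*z^2 - y*z - x
trace(a b a b^-1 a) = trace(a^2 b a) trace(b) - trace(a^2 b a b)   [inverse elimination on b] = x^2*y*z - x*y^2 - x*z^2 + x
use: trace(a b a b a b) = trace(a b) trace(a b a b) - trace(a^-1 b^-1)   [split at a repeated a] = z^3 - 3*z
trace(a b a b^-1 a b) = trace(a b a b a) trace(b) - trace(a b a b a b)   [inverse elimination on b] = x*y*z^2 - y^2*z - z^3 - x*y + 3*z
trace(b a b^-1 a b^-1 a) = trace(a b a b^-1 a) trace(b) - trace(a b a b^-1 a b)   [inverse elimination on b] = x^2*y^2*z - x*y^3 - 2*x*y*z^2 + y^2*z + z^3 + 2*x*y - 3*z
use: trace(b^-1 a b^-1 a^-1 b a) = trace(b a b^-1 a b^-1) trace(a) - trace(b a b^-1 a b^-1 a)   [inverse elimination on a] = -x^2*y^2*z + x^3*y + x*y^3 + 2*x*y*z^2 - x^2*z - y^2*z - z^3 - 3*x*y + 3*z
trace(b a^-1 b^-1 a b^-1 a^-1) = trace(b^-1 a b^-1 a^-1 b) trace(a) - trace(b^-1 a b^-1 a^-1 b a)   [inverse elimination on a] = x^2*y^2*z - x^3*y - x*y^3 - 2*x*y*z^2 + x^2*z + y^2*z + z^3 + 4*x*y - 3*z
use: trace(a^-1 b^-1 a b^-1 a^-2 b) = trace(b a^-1 b^-1 a b^-1 a^-1) trace(a) - trace(b a^-1 b^-1 a b^-1)   [inverse elimination on a] = x^3*y^2*z - x^4*y - x^2*y^3 - 2*x^2*y*z^2 + x^3*z + x*y^2*z + x*z^3 + 4*x^2*y - 3*x*z - y
apply: trace(b^-1 a^-2 b^-1 a^-1 b^-1 a) = trace(a^-1 b^-1 a b^-1 a^-2) trace(b) - trace(a^-1 b^-1 a b^-1 a^-2 b)   [inverse elimination on b] = x^2*y*z^2 - x^3*z - x*y^2*z - x*z^3 + y*z^2 + 3*x*z - y
assemble the triple (trace(r) - 2; trace(r a) - x; trace(r b) - y)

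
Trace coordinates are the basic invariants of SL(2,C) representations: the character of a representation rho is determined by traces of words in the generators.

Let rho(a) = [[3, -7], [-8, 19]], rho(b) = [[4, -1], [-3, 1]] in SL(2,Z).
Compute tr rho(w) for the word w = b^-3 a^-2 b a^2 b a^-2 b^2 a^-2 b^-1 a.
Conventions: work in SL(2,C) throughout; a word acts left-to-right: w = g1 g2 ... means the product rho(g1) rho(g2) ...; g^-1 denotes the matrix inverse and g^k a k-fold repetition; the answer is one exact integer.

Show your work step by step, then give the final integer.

7981372162473072

rho(b^-1) = [[1, 1], [3, 4]]
... * rho(b^-1) = [[1, 1], [3, 4]]  ->  [[4, 5], [15, 19]]
... * rho(b^-1) = [[1, 1], [3, 4]]  ->  [[19, 24], [72, 91]]
... * rho(a^-1) = [[19, 7], [8, 3]]  ->  [[553, 205], [2096, 777]]
... * rho(a^-1) = [[19, 7], [8, 3]]  ->  [[12147, 4486], [46040, 17003]]
... * rho(b) = [[4, -1], [-3, 1]]  ->  [[35130, -7661], [133151, -29037]]
... * rho(a) = [[3, -7], [-8, 19]]  ->  [[166678, -391469], [631749, -1483760]]
... * rho(a) = [[3, -7], [-8, 19]]  ->  [[3631786, -8604657], [13765327, -32613683]]
... * rho(b) = [[4, -1], [-3, 1]]  ->  [[40341115, -12236443], [152902357, -46379010]]
... * rho(a^-1) = [[19, 7], [8, 3]]  ->  [[668589641, 245678476], [2534112703, 931179469]]
... * rho(a^-1) = [[19, 7], [8, 3]]  ->  [[14668630987, 5417162915], [55597577109, 20532327328]]
... * rho(b) = [[4, -1], [-3, 1]]  ->  [[42423035203, -9251468072], [160793326452, -35065249781]]
... * rho(b) = [[4, -1], [-3, 1]]  ->  [[197446545028, -51674503275], [748369055151, -195858576233]]
... * rho(a^-1) = [[19, 7], [8, 3]]  ->  [[3338088329332, 1227102305371], [12652143438005, 4651007657358]]
... * rho(a^-1) = [[19, 7], [8, 3]]  ->  [[73240496700276, 27047925221437], [277598786580959, 102518027038109]]
... * rho(b^-1) = [[1, 1], [3, 4]]  ->  [[154384272364587, 181432197586024], [585152867695286, 687670894733395]]
... * rho(a) = [[3, -7], [-8, 19]]  ->  [[-988304763594431, 2366521847582347], [-3745908554781302, 8969676926067503]]
tr = -988304763594431 + 8969676926067503 = 7981372162473072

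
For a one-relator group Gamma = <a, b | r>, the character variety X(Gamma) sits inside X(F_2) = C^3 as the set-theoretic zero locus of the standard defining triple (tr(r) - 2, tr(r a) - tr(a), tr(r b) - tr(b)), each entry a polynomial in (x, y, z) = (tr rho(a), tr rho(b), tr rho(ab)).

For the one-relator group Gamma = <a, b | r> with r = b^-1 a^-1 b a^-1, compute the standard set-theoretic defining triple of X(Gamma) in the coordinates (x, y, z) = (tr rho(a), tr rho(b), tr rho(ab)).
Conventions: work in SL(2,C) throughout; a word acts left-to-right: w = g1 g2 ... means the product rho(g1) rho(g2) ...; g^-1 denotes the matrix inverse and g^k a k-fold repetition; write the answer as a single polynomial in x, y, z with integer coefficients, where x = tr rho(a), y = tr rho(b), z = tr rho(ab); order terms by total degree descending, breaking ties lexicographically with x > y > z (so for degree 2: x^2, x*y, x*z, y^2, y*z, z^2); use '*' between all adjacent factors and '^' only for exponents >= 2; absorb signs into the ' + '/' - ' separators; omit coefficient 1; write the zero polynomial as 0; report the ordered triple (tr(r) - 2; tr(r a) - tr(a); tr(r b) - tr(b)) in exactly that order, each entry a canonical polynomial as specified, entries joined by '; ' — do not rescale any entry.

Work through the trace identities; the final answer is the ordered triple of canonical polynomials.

x*y*z - y^2 - z^2; 0; x^2*y - x*z - 2*y

so trace(a^-1) = trace(a) = x
so trace(a b a) = trace(a) trace(b a) - trace(b) = x*z - y
trace(a b a b) = trace(a b) trace(a b) - trace(1) = z^2 - 2
reduce: trace(b^-1 a b a) = trace(a b a) trace(b) - trace(a b a b) = x*y*z - y^2 - z^2 + 2
so trace(b a^-1 b^-1 a) = trace(b^-1 a b) trace(a) - trace(b^-1 a b a) = -x*y*z + x^2 + y^2 + z^2 - 2
trace(b^-1 a^-1 b a^-1) = trace(b a^-1 b^-1) trace(a) - trace(b a^-1 b^-1 a) = x*y*z - y^2 - z^2 + 2
so trace(b a^-1) = trace(b) trace(a) - trace(b a) = x*y - z
so trace(a^-1 b a^-1) = trace(b a^-1) trace(a) - trace(b) = x^2*y - x*z - y
assemble the triple (trace(r) - 2; trace(r a) - x; trace(r b) - y)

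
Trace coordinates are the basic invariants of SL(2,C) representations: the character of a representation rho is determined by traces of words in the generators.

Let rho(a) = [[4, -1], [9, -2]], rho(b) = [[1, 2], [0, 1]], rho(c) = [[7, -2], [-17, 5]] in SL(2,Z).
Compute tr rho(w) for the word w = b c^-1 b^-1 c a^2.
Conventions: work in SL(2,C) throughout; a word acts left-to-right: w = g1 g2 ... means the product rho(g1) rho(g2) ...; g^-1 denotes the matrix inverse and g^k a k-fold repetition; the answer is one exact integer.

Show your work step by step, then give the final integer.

1994

rho(b) = [[1, 2], [0, 1]]
... * rho(c^-1) = [[5, 2], [17, 7]]  ->  [[39, 16], [17, 7]]
... * rho(b^-1) = [[1, -2], [0, 1]]  ->  [[39, -62], [17, -27]]
... * rho(c) = [[7, -2], [-17, 5]]  ->  [[1327, -388], [578, -169]]
... * rho(a) = [[4, -1], [9, -2]]  ->  [[1816, -551], [791, -240]]
... * rho(a) = [[4, -1], [9, -2]]  ->  [[2305, -714], [1004, -311]]
tr = 2305 + -311 = 1994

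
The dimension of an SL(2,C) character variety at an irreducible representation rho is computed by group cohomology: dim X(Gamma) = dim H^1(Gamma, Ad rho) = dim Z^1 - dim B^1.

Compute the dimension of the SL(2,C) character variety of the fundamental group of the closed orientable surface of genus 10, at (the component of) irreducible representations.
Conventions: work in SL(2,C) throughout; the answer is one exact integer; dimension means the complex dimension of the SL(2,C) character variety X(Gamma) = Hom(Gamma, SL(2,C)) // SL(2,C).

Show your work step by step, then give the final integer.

The genus-10 surface group: 2g = 20 generators, one relator prod [a_i, b_i].
Before the relator condition, cocycle space has dim 3*20 = 60.
d_2 is surjective at irreducible rho (its cokernel H^2 is dual to H^0 = 0), so dim Z^1 = 60 - 3 = 57.
As always at irreducible rho, dim B^1 = 3.
Hence dim X = 57 - 3 = 54.

54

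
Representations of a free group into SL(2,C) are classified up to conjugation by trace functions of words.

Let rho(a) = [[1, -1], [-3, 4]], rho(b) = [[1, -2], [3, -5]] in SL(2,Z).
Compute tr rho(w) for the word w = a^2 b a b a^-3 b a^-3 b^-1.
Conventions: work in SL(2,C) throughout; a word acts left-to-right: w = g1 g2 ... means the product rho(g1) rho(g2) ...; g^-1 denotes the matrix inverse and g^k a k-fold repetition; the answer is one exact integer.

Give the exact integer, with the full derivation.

rho(a) = [[1, -1], [-3, 4]]
... * rho(a) = [[1, -1], [-3, 4]]  ->  [[4, -5], [-15, 19]]
... * rho(b) = [[1, -2], [3, -5]]  ->  [[-11, 17], [42, -65]]
... * rho(a) = [[1, -1], [-3, 4]]  ->  [[-62, 79], [237, -302]]
... * rho(b) = [[1, -2], [3, -5]]  ->  [[175, -271], [-669, 1036]]
... * rho(a^-1) = [[4, 1], [3, 1]]  ->  [[-113, -96], [432, 367]]
... * rho(a^-1) = [[4, 1], [3, 1]]  ->  [[-740, -209], [2829, 799]]
... * rho(a^-1) = [[4, 1], [3, 1]]  ->  [[-3587, -949], [13713, 3628]]
... * rho(b) = [[1, -2], [3, -5]]  ->  [[-6434, 11919], [24597, -45566]]
... * rho(a^-1) = [[4, 1], [3, 1]]  ->  [[10021, 5485], [-38310, -20969]]
... * rho(a^-1) = [[4, 1], [3, 1]]  ->  [[56539, 15506], [-216147, -59279]]
... * rho(a^-1) = [[4, 1], [3, 1]]  ->  [[272674, 72045], [-1042425, -275426]]
... * rho(b^-1) = [[-5, 2], [-3, 1]]  ->  [[-1579505, 617393], [6038403, -2360276]]
tr = -1579505 + -2360276 = -3939781

-3939781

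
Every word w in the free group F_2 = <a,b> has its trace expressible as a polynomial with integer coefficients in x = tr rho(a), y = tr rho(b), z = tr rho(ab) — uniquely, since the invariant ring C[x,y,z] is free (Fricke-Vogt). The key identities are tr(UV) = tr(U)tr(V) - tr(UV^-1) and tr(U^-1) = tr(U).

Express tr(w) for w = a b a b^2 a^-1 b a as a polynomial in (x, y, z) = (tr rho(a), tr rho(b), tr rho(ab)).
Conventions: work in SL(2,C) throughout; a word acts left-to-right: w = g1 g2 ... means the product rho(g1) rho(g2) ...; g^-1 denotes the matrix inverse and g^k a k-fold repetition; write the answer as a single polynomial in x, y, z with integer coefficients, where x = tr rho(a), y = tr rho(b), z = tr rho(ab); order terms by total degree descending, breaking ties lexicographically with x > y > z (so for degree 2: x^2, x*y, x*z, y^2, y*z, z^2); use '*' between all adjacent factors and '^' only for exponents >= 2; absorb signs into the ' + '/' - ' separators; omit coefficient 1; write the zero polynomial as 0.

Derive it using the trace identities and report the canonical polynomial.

next, trace(b a b a) = trace(b a) * trace(b a) - trace(1)   [split at repeated b] = z^2 - 2
next, trace(b a b) = trace(b) * trace(a b) - trace(a) = y*z - x
next, trace(a^2 b a b) = trace(a) * trace(b a b a) - trace(b a b) = x*z^2 - y*z - x
and trace(b a^2) = trace(a) * trace(b a) - trace(b) = x*z - y
trace(a^2 b a) = trace(a) * trace(b a^2) - trace(b a) = x^2*z - x*y - z
trace(b a^2 b a b) = trace(b) * trace(a^2 b a b) - trace(a^2 b a) = x*y*z^2 - x^2*z - y^2*z + z
next, trace(b a^2 b a b^2) = trace(b) * trace(b a^2 b a b) - trace(b a^2 b a) = x*y^2*z^2 - x^2*y*z - y^3*z - x*z^2 + 2*y*z + x
and trace(a b a b a b) = trace(b a) * trace(b a b a) - trace(b^-1 a^-1)   [split at repeated b] = z^3 - 3*z
trace(b a b^2 a b a) = trace(b) * trace(a b a b a b) - trace(a b a b a) = y*z^3 - x*z^2 - 2*y*z + x
and trace(a b^2 a b) = trace(b) * trace(a b a b) - trace(a b a) = y*z^2 - x*z - y
and trace(a^2) = trace(a) * trace(a) - trace(1) = x^2 - 2
trace(a b^2 a) = trace(b) * trace(a^2 b) - trace(a^2) = x*y*z - x^2 - y^2 + 2
trace(b a b^2 a b) = trace(b) * trace(a b^2 a b) - trace(a b^2 a) = y^2*z^2 - 2*x*y*z + x^2 - 2
trace(b a^2 b a b^2 a) = trace(a) * trace(b a b^2 a b a) - trace(b a b^2 a b) = x*y*z^3 - x^2*z^2 - y^2*z^2 + 2
next, trace(a b a b^2 a^-1 b a) = trace(b a^2 b a b^2) * trace(a) - trace(b a^2 b a b^2 a) = x^2*y^2*z^2 - x^3*y*z - x*y^3*z - x*y*z^3 + y^2*z^2 + 2*x*y*z + x^2 - 2

x^2*y^2*z^2 - x^3*y*z - x*y^3*z - x*y*z^3 + y^2*z^2 + 2*x*y*z + x^2 - 2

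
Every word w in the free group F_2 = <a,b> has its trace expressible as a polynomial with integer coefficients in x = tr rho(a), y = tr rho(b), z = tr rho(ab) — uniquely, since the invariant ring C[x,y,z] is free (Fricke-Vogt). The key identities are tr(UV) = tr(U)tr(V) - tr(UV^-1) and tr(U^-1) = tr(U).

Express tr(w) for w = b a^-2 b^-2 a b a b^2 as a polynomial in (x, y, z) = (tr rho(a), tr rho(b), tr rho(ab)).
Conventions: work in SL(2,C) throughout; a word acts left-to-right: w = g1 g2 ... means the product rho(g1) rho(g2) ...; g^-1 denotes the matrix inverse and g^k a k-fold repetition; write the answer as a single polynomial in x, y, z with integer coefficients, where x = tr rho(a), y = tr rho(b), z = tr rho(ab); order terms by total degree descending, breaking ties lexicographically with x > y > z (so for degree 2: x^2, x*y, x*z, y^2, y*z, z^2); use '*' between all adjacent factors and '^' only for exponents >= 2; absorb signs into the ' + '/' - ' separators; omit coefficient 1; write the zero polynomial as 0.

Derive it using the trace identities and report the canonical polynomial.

-x^2*y^4*z^2 + x^3*y^3*z + x*y^5*z + x*y^3*z^3 + x^2*y^2*z^2 - x^3*y*z - 5*x*y^3*z - x*y*z^3 + 5*x*y*z - x^2 - z^2 + 2

apply: trace(a b^2) = trace(b) trace(a b) - trace(a) = y*z - x
trace(a b^3) = trace(b) trace(a b^2) - trace(a b) = y^2*z - x*y - z
use: trace(b a b^3) = trace(b) trace(a b^3) - trace(a b^2) = y^3*z - x*y^2 - 2*y*z + x
trace(a b a b) = trace(a b) trace(a b) - trace(1)   [split at repeated a] = z^2 - 2
trace(a b a) = trace(a) trace(b a) - trace(b) = x*z - y
trace(b a b a b) = trace(b) trace(a b a b) - trace(a b a) = y*z^2 - x*z - y
use: trace(b a b a b^2) = trace(b) trace(b a b a b) - trace(b a b a) = y^2*z^2 - x*y*z - y^2 - z^2 + 2
trace(b a b a b^3) = trace(b) trace(b a b a b^2) - trace(b a b a b) = y^3*z^2 - x*y^2*z - y^3 - 2*y*z^2 + x*z + 3*y
apply: trace(a b a b a b) = trace(a b) trace(a b a b) - trace(a^-1 b^-1)   [split at repeated a] = z^3 - 3*z
apply: trace(a b a b a) = trace(a) trace(b a b a) - trace(b a b) = x*z^2 - y*z - x
trace(a b a b a b^2) = trace(b) trace(a b a b a b) - trace(a b a b a) = y*z^3 - x*z^2 - 2*y*z + x
apply: trace(b a b a b^3 a) = trace(b) trace(a b a b a b^2) - trace(a b a b a b) = y^2*z^3 - x*y*z^2 - 2*y^2*z - z^3 + x*y + 3*z
trace(a b a b^3 a^-1 b) = trace(b a b a b^3) trace(a) - trace(b a b a b^3 a) = x*y^3*z^2 - x^2*y^2*z - y^2*z^3 - x*y^3 - x*y*z^2 + x^2*z + 2*y^2*z + z^3 + 2*x*y - 3*z
use: trace(b^-1 a b a b^3 a^-1) = trace(a b a b^3 a^-1) trace(b) - trace(a b a b^3 a^-1 b) = -x*y^3*z^2 + x^2*y^2*z + y^4*z + y^2*z^3 + x*y*z^2 - x^2*z - 4*y^2*z - z^3 - x*y + 3*z
use: trace(b^-1 a b a b^3 a^-2) = trace(b^-1 a b a b^3 a^-1) trace(a) - trace(b^-1 a b a b^3) = -x^2*y^3*z^2 + x^3*y^2*z + x*y^4*z + x*y^2*z^3 + x^2*y*z^2 - x^3*z - 4*x*y^2*z - x*z^3 - x^2*y - y*z^2 + 4*x*z + y
trace(b a b^3 a^-1) = trace(b a b^3) trace(a) - trace(b a b^3 a) = x*y^3*z - x^2*y^2 - y^2*z^2 - x*y*z + x^2 + y^2 + z^2 - 2
trace(b a^-2 b^-2 a b a b^2) = trace(b^-1 a b a b^3 a^-2) trace(b) - trace(b^-1 a b a b^3 a^-2 b) = -x^2*y^4*z^2 + x^3*y^3*z + x*y^5*z + x*y^3*z^3 + x^2*y^2*z^2 - x^3*y*z - 5*x*y^3*z - x*y*z^3 + 5*x*y*z - x^2 - z^2 + 2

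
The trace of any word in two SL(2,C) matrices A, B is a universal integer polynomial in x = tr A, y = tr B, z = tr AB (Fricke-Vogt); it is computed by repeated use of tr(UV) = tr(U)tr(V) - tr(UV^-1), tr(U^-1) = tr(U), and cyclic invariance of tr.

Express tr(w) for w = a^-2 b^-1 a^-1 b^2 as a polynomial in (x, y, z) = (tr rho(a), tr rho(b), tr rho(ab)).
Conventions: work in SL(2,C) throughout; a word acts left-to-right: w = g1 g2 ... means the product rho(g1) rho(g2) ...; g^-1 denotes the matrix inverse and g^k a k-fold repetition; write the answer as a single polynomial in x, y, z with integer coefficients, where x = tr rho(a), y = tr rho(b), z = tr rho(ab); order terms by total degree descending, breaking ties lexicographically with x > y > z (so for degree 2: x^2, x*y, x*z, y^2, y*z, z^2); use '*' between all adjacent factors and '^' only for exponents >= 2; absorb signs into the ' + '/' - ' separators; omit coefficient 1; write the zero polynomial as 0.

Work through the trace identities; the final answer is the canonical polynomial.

trace(b^2) = trace(b) trace(b) - trace(1)   [square of b] = y^2 - 2
trace(b^2 a) = trace(b) trace(a b) - trace(a)   [square of b] = y*z - x
trace(a^-1 b^2) = trace(b^2) trace(a) - trace(b^2 a)   [inverse elimination on a] = x*y^2 - y*z - x
trace(a^-1 b^2 a^-1) = trace(a^-1 b^2) trace(a) - trace(a^-1 b^2 a)   [inverse elimination on a] = x^2*y^2 - x*y*z - x^2 - y^2 + 2
trace(a^-1 b^2 a^-2) = trace(a^-1 b^2 a^-1) trace(a) - trace(a^-1 b^2)   [inverse elimination on a] = x^3*y^2 - x^2*y*z - x^3 - 2*x*y^2 + y*z + 3*x
trace(b^3) = trace(b) trace(b^2) - trace(b)   [square of b] = y^3 - 3*y
trace(b^3 a) = trace(b) trace(b a b) - trace(b a)   [square of b] = y^2*z - x*y - z
trace(b a^-1 b^2) = trace(b^3) trace(a) - trace(b^3 a)   [inverse elimination on a] = x*y^3 - y^2*z - 2*x*y + z
trace(a b a b) = trace(a b) trace(a b) - trace(1)   [split at a repeated a] = z^2 - 2
trace(a b a) = trace(a) trace(b a) - trace(b)   [square of a] = x*z - y
trace(b^2 a b a) = trace(b) trace(a b a b) - trace(a b a)   [square of b] = y*z^2 - x*z - y
trace(b a^-1 b^2 a) = trace(b^2 a b) trace(a) - trace(b^2 a b a)   [inverse elimination on a] = x*y^2*z - x^2*y - y*z^2 + y
trace(a^-1 b a^-1 b^2) = trace(b a^-1 b^2) trace(a) - trace(b a^-1 b^2 a)   [inverse elimination on a] = x^2*y^3 - 2*x*y^2*z - x^2*y + y*z^2 + x*z - y
trace(a^-1 b^2 a^-2 b) = trace(a^-1 b a^-1 b^2) trace(a) - trace(a^-1 b a^-1 b^2 a)   [inverse elimination on a] = x^3*y^3 - 2*x^2*y^2*z - x^3*y - x*y^3 + x*y*z^2 + x^2*z + y^2*z + x*y - z
trace(a^-2 b^-1 a^-1 b^2) = trace(a^-1 b^2 a^-2) trace(b) - trace(a^-1 b^2 a^-2 b)   [inverse elimination on b] = x^2*y^2*z - x*y^3 - x*y*z^2 - x^2*z + 2*x*y + z

x^2*y^2*z - x*y^3 - x*y*z^2 - x^2*z + 2*x*y + z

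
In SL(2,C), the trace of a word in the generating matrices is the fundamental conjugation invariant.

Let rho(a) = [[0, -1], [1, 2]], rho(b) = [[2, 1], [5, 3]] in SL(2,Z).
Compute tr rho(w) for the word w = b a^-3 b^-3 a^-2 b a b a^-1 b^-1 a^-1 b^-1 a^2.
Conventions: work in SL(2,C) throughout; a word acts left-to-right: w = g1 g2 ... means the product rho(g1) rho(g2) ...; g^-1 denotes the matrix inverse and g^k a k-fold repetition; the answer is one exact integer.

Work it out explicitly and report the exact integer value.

-84925

rho(b) = [[2, 1], [5, 3]]
... * rho(a^-1) = [[2, 1], [-1, 0]]  ->  [[3, 2], [7, 5]]
... * rho(a^-1) = [[2, 1], [-1, 0]]  ->  [[4, 3], [9, 7]]
... * rho(a^-1) = [[2, 1], [-1, 0]]  ->  [[5, 4], [11, 9]]
... * rho(b^-1) = [[3, -1], [-5, 2]]  ->  [[-5, 3], [-12, 7]]
... * rho(b^-1) = [[3, -1], [-5, 2]]  ->  [[-30, 11], [-71, 26]]
... * rho(b^-1) = [[3, -1], [-5, 2]]  ->  [[-145, 52], [-343, 123]]
... * rho(a^-1) = [[2, 1], [-1, 0]]  ->  [[-342, -145], [-809, -343]]
... * rho(a^-1) = [[2, 1], [-1, 0]]  ->  [[-539, -342], [-1275, -809]]
... * rho(b) = [[2, 1], [5, 3]]  ->  [[-2788, -1565], [-6595, -3702]]
... * rho(a) = [[0, -1], [1, 2]]  ->  [[-1565, -342], [-3702, -809]]
... * rho(b) = [[2, 1], [5, 3]]  ->  [[-4840, -2591], [-11449, -6129]]
... * rho(a^-1) = [[2, 1], [-1, 0]]  ->  [[-7089, -4840], [-16769, -11449]]
... * rho(b^-1) = [[3, -1], [-5, 2]]  ->  [[2933, -2591], [6938, -6129]]
... * rho(a^-1) = [[2, 1], [-1, 0]]  ->  [[8457, 2933], [20005, 6938]]
... * rho(b^-1) = [[3, -1], [-5, 2]]  ->  [[10706, -2591], [25325, -6129]]
... * rho(a) = [[0, -1], [1, 2]]  ->  [[-2591, -15888], [-6129, -37583]]
... * rho(a) = [[0, -1], [1, 2]]  ->  [[-15888, -29185], [-37583, -69037]]
tr = -15888 + -69037 = -84925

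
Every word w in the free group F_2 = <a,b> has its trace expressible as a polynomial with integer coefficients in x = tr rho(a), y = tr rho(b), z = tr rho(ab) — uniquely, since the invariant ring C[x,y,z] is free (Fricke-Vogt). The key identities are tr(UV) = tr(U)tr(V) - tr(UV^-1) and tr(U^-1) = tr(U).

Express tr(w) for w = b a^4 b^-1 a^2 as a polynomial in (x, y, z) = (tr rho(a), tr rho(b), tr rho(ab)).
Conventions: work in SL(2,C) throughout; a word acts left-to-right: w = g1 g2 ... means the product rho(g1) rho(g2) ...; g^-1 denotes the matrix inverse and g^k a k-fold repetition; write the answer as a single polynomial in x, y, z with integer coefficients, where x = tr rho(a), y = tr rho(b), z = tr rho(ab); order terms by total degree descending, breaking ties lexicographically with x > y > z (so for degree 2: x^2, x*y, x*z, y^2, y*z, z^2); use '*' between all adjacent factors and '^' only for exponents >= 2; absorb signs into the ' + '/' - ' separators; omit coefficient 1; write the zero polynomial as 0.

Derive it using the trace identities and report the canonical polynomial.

apply: trace(a b a) = trace(a) * trace(b a) - trace(b) = x*z - y
apply: trace(b a^3) = trace(a) * trace(a b a) - trace(a b) = x^2*z - x*y - z
use: trace(a^3 b a) = trace(a) * trace(b a^3) - trace(b a^2) = x^3*z - x^2*y - 2*x*z + y
apply: trace(a^3 b a^2) = trace(a) * trace(a^3 b a) - trace(a^3 b) = x^4*z - x^3*y - 3*x^2*z + 2*x*y + z
apply: trace(a^2 b a^4) = trace(a) * trace(a^3 b a^2) - trace(a^3 b a) = x^5*z - x^4*y - 4*x^3*z + 3*x^2*y + 3*x*z - y
trace(b a b a) = trace(b a) * trace(b a) - trace(1)   [split at repeated b] = z^2 - 2
trace(b a b) = trace(b) * trace(a b) - trace(a) = y*z - x
trace(b a^2 b a) = trace(a) * trace(b a b a) - trace(b a b) = x*z^2 - y*z - x
trace(b^2) = trace(b) * trace(b) - trace(1) = y^2 - 2
trace(b a^2 b) = trace(a) * trace(b^2 a) - trace(b^2) = x*y*z - x^2 - y^2 + 2
use: trace(b a^2 b a^2) = trace(a) * trace(b a^2 b a) - trace(b a^2 b) = x^2*z^2 - 2*x*y*z + y^2 - 2
apply: trace(a b a^2 b a^2) = trace(a) * trace(b a^2 b a^2) - trace(b a^2 b a) = x^3*z^2 - 2*x^2*y*z + x*y^2 - x*z^2 + y*z - x
apply: trace(a^2 b a^4 b) = trace(a) * trace(a b a^2 b a^2) - trace(a b a^2 b a) = x^4*z^2 - 2*x^3*y*z + x^2*y^2 - 2*x^2*z^2 + 3*x*y*z - x^2 - y^2 + 2
apply: trace(b a^4 b^-1 a^2) = trace(a^2 b a^4) * trace(b) - trace(a^2 b a^4 b) = x^5*y*z - x^4*y^2 - x^4*z^2 - 2*x^3*y*z + 2*x^2*y^2 + 2*x^2*z^2 + x^2 - 2

x^5*y*z - x^4*y^2 - x^4*z^2 - 2*x^3*y*z + 2*x^2*y^2 + 2*x^2*z^2 + x^2 - 2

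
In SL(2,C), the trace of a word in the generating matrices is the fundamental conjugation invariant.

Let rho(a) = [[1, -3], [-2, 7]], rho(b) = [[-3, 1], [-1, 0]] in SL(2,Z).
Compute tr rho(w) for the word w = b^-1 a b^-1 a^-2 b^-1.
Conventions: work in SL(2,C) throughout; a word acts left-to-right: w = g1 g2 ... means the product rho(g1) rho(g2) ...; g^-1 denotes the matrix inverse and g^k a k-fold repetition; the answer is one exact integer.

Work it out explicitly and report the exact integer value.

608

rho(b^-1) = [[0, -1], [1, -3]]
... * rho(a) = [[1, -3], [-2, 7]]  ->  [[2, -7], [7, -24]]
... * rho(b^-1) = [[0, -1], [1, -3]]  ->  [[-7, 19], [-24, 65]]
... * rho(a^-1) = [[7, 3], [2, 1]]  ->  [[-11, -2], [-38, -7]]
... * rho(a^-1) = [[7, 3], [2, 1]]  ->  [[-81, -35], [-280, -121]]
... * rho(b^-1) = [[0, -1], [1, -3]]  ->  [[-35, 186], [-121, 643]]
tr = -35 + 643 = 608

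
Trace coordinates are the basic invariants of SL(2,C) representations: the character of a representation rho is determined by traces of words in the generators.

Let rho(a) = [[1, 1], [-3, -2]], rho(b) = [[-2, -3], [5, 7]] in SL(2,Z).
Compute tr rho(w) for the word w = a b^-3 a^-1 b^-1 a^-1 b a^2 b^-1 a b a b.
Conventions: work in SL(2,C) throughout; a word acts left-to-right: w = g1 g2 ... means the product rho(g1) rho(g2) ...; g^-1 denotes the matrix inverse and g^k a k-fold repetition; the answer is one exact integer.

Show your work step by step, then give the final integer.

rho(a) = [[1, 1], [-3, -2]]
... * rho(b^-1) = [[7, 3], [-5, -2]]  ->  [[2, 1], [-11, -5]]
... * rho(b^-1) = [[7, 3], [-5, -2]]  ->  [[9, 4], [-52, -23]]
... * rho(b^-1) = [[7, 3], [-5, -2]]  ->  [[43, 19], [-249, -110]]
... * rho(a^-1) = [[-2, -1], [3, 1]]  ->  [[-29, -24], [168, 139]]
... * rho(b^-1) = [[7, 3], [-5, -2]]  ->  [[-83, -39], [481, 226]]
... * rho(a^-1) = [[-2, -1], [3, 1]]  ->  [[49, 44], [-284, -255]]
... * rho(b) = [[-2, -3], [5, 7]]  ->  [[122, 161], [-707, -933]]
... * rho(a) = [[1, 1], [-3, -2]]  ->  [[-361, -200], [2092, 1159]]
... * rho(a) = [[1, 1], [-3, -2]]  ->  [[239, 39], [-1385, -226]]
... * rho(b^-1) = [[7, 3], [-5, -2]]  ->  [[1478, 639], [-8565, -3703]]
... * rho(a) = [[1, 1], [-3, -2]]  ->  [[-439, 200], [2544, -1159]]
... * rho(b) = [[-2, -3], [5, 7]]  ->  [[1878, 2717], [-10883, -15745]]
... * rho(a) = [[1, 1], [-3, -2]]  ->  [[-6273, -3556], [36352, 20607]]
... * rho(b) = [[-2, -3], [5, 7]]  ->  [[-5234, -6073], [30331, 35193]]
tr = -5234 + 35193 = 29959

29959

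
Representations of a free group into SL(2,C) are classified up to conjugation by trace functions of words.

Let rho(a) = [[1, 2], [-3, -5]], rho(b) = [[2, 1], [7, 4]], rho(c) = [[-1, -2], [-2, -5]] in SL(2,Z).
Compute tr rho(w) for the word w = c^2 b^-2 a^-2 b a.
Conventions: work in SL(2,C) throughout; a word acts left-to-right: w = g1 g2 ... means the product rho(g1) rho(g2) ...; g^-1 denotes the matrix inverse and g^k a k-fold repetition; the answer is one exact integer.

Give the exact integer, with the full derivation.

100213

rho(c) = [[-1, -2], [-2, -5]]
... * rho(c) = [[-1, -2], [-2, -5]]  ->  [[5, 12], [12, 29]]
... * rho(b^-1) = [[4, -1], [-7, 2]]  ->  [[-64, 19], [-155, 46]]
... * rho(b^-1) = [[4, -1], [-7, 2]]  ->  [[-389, 102], [-942, 247]]
... * rho(a^-1) = [[-5, -2], [3, 1]]  ->  [[2251, 880], [5451, 2131]]
... * rho(a^-1) = [[-5, -2], [3, 1]]  ->  [[-8615, -3622], [-20862, -8771]]
... * rho(b) = [[2, 1], [7, 4]]  ->  [[-42584, -23103], [-103121, -55946]]
... * rho(a) = [[1, 2], [-3, -5]]  ->  [[26725, 30347], [64717, 73488]]
tr = 26725 + 73488 = 100213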